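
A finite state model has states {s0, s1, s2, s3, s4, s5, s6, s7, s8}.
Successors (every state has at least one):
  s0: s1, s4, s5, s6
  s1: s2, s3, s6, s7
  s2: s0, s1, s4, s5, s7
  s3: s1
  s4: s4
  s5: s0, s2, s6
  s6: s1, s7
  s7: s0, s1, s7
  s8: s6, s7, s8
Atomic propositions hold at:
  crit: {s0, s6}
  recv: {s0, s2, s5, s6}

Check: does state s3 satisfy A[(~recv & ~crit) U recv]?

No

Sat(~recv) = {s1, s3, s4, s7, s8}
Sat(~crit) = {s1, s2, s3, s4, s5, s7, s8}
Sat(~recv & ~crit) = {s1, s3, s4, s7, s8}
A[(~recv & ~crit) U recv]: least fixpoint, start Z0 = Sat(recv) = {s0, s2, s5, s6}, add states in Sat(~recv & ~crit) with every successor in Z. Already a fixed point.
Sat(A[(~recv & ~crit) U recv]) = {s0, s2, s5, s6}
s3 ∉ Sat(A[(~recv & ~crit) U recv]) = {s0, s2, s5, s6}, so the formula does not hold at s3.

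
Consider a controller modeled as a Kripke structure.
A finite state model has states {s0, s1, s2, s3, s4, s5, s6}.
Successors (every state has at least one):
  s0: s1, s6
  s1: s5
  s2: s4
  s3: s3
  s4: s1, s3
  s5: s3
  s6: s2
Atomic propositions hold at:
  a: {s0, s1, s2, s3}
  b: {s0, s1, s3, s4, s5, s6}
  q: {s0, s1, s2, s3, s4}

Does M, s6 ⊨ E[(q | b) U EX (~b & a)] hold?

Yes

Sat(q | b) = {s0, s1, s2, s3, s4, s5, s6}
Sat(~b) = {s2}
Sat(~b & a) = {s2}
Sat(EX (~b & a)) = {s : some successor in {s2}} = {s6}
E[(q | b) U EX (~b & a)]: least fixpoint, start Z0 = Sat(EX (~b & a)) = {s6}, add states in Sat(q | b) with some successor in Z. Z1 = {s0, s6}; fixed.
Sat(E[(q | b) U EX (~b & a)]) = {s0, s6}
s6 ∈ Sat(E[(q | b) U EX (~b & a)]) = {s0, s6}, so the formula holds at s6.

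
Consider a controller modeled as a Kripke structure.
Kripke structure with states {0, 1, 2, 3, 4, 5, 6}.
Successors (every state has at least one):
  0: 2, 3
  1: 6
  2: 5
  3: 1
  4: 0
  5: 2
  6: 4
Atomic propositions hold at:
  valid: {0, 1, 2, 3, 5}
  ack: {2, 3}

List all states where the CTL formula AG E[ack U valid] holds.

E[ack U valid]: least fixpoint, start Z0 = Sat(valid) = {0, 1, 2, 3, 5}, add states in Sat(ack) with some successor in Z. Already a fixed point.
Sat(E[ack U valid]) = {0, 1, 2, 3, 5}
AG E[ack U valid]: greatest fixpoint, start Z0 = {0, 1, 2, 3, 5}, keep only states in Sat with every successor in Z. Z1 = {0, 2, 3, 5}; Z2 = {0, 2, 5}; Z3 = {2, 5}; fixed.
Sat(AG E[ack U valid]) = {2, 5}

{2, 5}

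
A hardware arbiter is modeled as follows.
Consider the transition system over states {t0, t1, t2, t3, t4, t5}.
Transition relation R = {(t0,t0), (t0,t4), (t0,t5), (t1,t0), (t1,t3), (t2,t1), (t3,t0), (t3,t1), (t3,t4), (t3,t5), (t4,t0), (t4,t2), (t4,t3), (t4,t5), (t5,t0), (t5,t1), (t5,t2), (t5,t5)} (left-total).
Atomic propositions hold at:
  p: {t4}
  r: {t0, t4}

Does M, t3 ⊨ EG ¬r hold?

Sat(¬r) = {t1, t2, t3, t5}
EG ¬r: greatest fixpoint, start Z0 = {t1, t2, t3, t5}, keep only states in Sat with some successor in Z. Already a fixed point.
Sat(EG ¬r) = {t1, t2, t3, t5}
t3 ∈ Sat(EG ¬r) = {t1, t2, t3, t5}, so the formula holds at t3.

Yes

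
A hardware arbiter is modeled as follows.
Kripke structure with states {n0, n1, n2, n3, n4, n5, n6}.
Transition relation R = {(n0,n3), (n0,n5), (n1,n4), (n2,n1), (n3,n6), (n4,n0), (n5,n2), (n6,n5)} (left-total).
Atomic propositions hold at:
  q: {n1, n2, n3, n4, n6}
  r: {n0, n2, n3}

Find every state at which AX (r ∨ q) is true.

{n1, n2, n3, n4, n5}

Sat(r ∨ q) = {n0, n1, n2, n3, n4, n6}
Sat(AX (r ∨ q)) = {s : every successor in {n0, n1, n2, n3, n4, n6}} = {n1, n2, n3, n4, n5}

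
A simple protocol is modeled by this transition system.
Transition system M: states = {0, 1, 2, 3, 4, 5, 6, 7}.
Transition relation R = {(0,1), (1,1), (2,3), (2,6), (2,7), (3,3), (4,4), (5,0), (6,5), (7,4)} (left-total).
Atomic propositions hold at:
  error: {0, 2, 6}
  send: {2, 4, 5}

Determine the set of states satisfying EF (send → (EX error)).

Sat(EX error) = {s : some successor in {0, 2, 6}} = {2, 5}
Sat(send → (EX error)) = {0, 1, 2, 3, 5, 6, 7}
EF (send → (EX error)): least fixpoint, start Z0 = {0, 1, 2, 3, 5, 6, 7}, add states with some successor in Z. Already a fixed point.
Sat(EF (send → (EX error))) = {0, 1, 2, 3, 5, 6, 7}

{0, 1, 2, 3, 5, 6, 7}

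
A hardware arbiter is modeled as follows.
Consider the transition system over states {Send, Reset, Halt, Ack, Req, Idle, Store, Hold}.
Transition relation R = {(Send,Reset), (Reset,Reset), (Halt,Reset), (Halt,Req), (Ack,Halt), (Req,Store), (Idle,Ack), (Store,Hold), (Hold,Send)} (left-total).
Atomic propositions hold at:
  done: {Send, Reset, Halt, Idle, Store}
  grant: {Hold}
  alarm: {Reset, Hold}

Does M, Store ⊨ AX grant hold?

Yes

Sat(AX grant) = {s : every successor in {Hold}} = {Store}
Store ∈ Sat(AX grant) = {Store}, so the formula holds at Store.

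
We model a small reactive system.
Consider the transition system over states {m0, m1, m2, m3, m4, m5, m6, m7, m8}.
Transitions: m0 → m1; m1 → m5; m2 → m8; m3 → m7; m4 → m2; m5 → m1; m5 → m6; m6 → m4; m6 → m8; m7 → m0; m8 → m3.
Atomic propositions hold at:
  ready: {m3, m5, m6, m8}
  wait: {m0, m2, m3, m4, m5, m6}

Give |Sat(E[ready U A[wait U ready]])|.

6

A[wait U ready]: least fixpoint, start Z0 = Sat(ready) = {m3, m5, m6, m8}, add states in Sat(wait) with every successor in Z. Z1 = {m2, m3, m5, m6, m8}; Z2 = {m2, m3, m4, m5, m6, m8}; fixed.
Sat(A[wait U ready]) = {m2, m3, m4, m5, m6, m8}
E[ready U A[wait U ready]]: least fixpoint, start Z0 = Sat(A[wait U ready]) = {m2, m3, m4, m5, m6, m8}, add states in Sat(ready) with some successor in Z. Already a fixed point.
Sat(E[ready U A[wait U ready]]) = {m2, m3, m4, m5, m6, m8}
|Sat(E[ready U A[wait U ready]])| = |{m2, m3, m4, m5, m6, m8}| = 6.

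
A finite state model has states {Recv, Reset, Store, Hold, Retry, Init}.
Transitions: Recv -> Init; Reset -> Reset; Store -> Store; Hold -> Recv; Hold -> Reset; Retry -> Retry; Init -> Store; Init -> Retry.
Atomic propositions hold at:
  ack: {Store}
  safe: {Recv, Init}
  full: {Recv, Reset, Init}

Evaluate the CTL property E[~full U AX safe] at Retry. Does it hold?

Sat(~full) = {Store, Hold, Retry}
Sat(AX safe) = {s : every successor in {Recv, Init}} = {Recv}
E[~full U AX safe]: least fixpoint, start Z0 = Sat(AX safe) = {Recv}, add states in Sat(~full) with some successor in Z. Z1 = {Recv, Hold}; fixed.
Sat(E[~full U AX safe]) = {Recv, Hold}
Retry ∉ Sat(E[~full U AX safe]) = {Recv, Hold}, so the formula does not hold at Retry.

No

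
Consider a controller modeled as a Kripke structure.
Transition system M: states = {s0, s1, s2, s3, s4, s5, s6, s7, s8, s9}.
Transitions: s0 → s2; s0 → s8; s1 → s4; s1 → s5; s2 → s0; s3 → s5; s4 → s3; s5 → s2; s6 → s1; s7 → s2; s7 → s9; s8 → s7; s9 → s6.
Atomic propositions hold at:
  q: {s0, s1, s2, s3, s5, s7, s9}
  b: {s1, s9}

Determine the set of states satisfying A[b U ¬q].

Sat(¬q) = {s4, s6, s8}
A[b U ¬q]: least fixpoint, start Z0 = Sat(¬q) = {s4, s6, s8}, add states in Sat(b) with every successor in Z. Z1 = {s4, s6, s8, s9}; fixed.
Sat(A[b U ¬q]) = {s4, s6, s8, s9}

{s4, s6, s8, s9}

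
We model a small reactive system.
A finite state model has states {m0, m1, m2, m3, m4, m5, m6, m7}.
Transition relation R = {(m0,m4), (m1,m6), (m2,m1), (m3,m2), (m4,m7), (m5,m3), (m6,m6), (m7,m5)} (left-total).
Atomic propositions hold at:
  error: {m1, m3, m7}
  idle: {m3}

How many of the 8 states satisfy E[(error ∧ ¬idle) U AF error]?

Sat(¬idle) = {m0, m1, m2, m4, m5, m6, m7}
Sat(error ∧ ¬idle) = {m1, m7}
AF error: least fixpoint, start Z0 = {m1, m3, m7}, add states with every successor in Z. Z1 = {m1, m2, m3, m4, m5, m7}; Z2 = {m0, m1, m2, m3, m4, m5, m7}; fixed.
Sat(AF error) = {m0, m1, m2, m3, m4, m5, m7}
E[(error ∧ ¬idle) U AF error]: least fixpoint, start Z0 = Sat(AF error) = {m0, m1, m2, m3, m4, m5, m7}, add states in Sat(error ∧ ¬idle) with some successor in Z. Already a fixed point.
Sat(E[(error ∧ ¬idle) U AF error]) = {m0, m1, m2, m3, m4, m5, m7}
|Sat(E[(error ∧ ¬idle) U AF error])| = |{m0, m1, m2, m3, m4, m5, m7}| = 7.

7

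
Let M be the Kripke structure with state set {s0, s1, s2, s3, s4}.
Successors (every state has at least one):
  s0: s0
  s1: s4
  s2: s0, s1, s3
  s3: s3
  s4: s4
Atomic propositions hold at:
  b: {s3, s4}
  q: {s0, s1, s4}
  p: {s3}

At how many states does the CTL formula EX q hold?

Sat(EX q) = {s : some successor in {s0, s1, s4}} = {s0, s1, s2, s4}
|Sat(EX q)| = |{s0, s1, s2, s4}| = 4.

4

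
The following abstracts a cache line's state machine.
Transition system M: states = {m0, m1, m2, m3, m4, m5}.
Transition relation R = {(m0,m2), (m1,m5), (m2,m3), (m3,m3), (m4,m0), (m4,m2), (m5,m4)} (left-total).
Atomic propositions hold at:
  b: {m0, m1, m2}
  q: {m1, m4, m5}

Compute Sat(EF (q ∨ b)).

{m0, m1, m2, m4, m5}

Sat(q ∨ b) = {m0, m1, m2, m4, m5}
EF (q ∨ b): least fixpoint, start Z0 = {m0, m1, m2, m4, m5}, add states with some successor in Z. Already a fixed point.
Sat(EF (q ∨ b)) = {m0, m1, m2, m4, m5}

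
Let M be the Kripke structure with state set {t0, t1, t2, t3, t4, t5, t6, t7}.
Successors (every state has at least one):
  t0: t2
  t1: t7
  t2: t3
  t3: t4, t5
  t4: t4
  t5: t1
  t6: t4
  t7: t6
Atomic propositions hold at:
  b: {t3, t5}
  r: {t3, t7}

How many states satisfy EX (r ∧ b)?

1

Sat(r ∧ b) = {t3}
Sat(EX (r ∧ b)) = {s : some successor in {t3}} = {t2}
|Sat(EX (r ∧ b))| = |{t2}| = 1.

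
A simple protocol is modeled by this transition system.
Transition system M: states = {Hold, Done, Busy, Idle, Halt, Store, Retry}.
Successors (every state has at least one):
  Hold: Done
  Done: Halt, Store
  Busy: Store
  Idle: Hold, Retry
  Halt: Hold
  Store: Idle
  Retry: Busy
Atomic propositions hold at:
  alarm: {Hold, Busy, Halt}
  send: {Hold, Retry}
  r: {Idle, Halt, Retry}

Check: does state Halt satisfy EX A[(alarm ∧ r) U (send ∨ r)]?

Yes

Sat(alarm ∧ r) = {Halt}
Sat(send ∨ r) = {Hold, Idle, Halt, Retry}
A[(alarm ∧ r) U (send ∨ r)]: least fixpoint, start Z0 = Sat((send ∨ r)) = {Hold, Idle, Halt, Retry}, add states in Sat(alarm ∧ r) with every successor in Z. Already a fixed point.
Sat(A[(alarm ∧ r) U (send ∨ r)]) = {Hold, Idle, Halt, Retry}
Sat(EX A[(alarm ∧ r) U (send ∨ r)]) = {s : some successor in {Hold, Idle, Halt, Retry}} = {Done, Idle, Halt, Store}
Halt ∈ Sat(EX A[(alarm ∧ r) U (send ∨ r)]) = {Done, Idle, Halt, Store}, so the formula holds at Halt.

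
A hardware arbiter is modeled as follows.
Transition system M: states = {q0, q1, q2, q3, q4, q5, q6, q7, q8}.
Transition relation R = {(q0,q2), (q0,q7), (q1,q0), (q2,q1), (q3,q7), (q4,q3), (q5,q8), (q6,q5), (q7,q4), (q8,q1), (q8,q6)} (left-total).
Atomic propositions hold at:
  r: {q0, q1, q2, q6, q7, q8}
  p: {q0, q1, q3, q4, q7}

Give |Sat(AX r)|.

6

Sat(AX r) = {s : every successor in {q0, q1, q2, q6, q7, q8}} = {q0, q1, q2, q3, q5, q8}
|Sat(AX r)| = |{q0, q1, q2, q3, q5, q8}| = 6.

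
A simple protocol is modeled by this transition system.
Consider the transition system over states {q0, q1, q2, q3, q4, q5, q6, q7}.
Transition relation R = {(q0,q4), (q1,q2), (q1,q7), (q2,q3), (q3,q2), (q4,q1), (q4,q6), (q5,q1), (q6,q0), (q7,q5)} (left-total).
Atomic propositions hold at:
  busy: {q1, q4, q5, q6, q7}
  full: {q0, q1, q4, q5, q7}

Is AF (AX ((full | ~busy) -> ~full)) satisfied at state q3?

Sat(~busy) = {q0, q2, q3}
Sat(full | ~busy) = {q0, q1, q2, q3, q4, q5, q7}
Sat(~full) = {q2, q3, q6}
Sat((full | ~busy) -> ~full) = {q2, q3, q6}
Sat(AX ((full | ~busy) -> ~full)) = {s : every successor in {q2, q3, q6}} = {q2, q3}
AF (AX ((full | ~busy) -> ~full)): least fixpoint, start Z0 = {q2, q3}, add states with every successor in Z. Already a fixed point.
Sat(AF (AX ((full | ~busy) -> ~full))) = {q2, q3}
q3 ∈ Sat(AF (AX ((full | ~busy) -> ~full))) = {q2, q3}, so the formula holds at q3.

Yes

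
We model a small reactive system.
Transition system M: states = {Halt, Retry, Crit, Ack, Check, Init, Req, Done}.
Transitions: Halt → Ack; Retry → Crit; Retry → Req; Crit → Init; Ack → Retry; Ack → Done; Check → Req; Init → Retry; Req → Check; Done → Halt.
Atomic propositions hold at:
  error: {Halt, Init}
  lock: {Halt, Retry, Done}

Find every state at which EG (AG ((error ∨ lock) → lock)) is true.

Sat(error ∨ lock) = {Halt, Retry, Init, Done}
Sat((error ∨ lock) → lock) = {Halt, Retry, Crit, Ack, Check, Req, Done}
AG ((error ∨ lock) → lock): greatest fixpoint, start Z0 = {Halt, Retry, Crit, Ack, Check, Req, Done}, keep only states in Sat with every successor in Z. Z1 = {Halt, Retry, Ack, Check, Req, Done}; Z2 = {Halt, Ack, Check, Req, Done}; Z3 = {Halt, Check, Req, Done}; Z4 = {Check, Req, Done}; Z5 = {Check, Req}; fixed.
Sat(AG ((error ∨ lock) → lock)) = {Check, Req}
EG (AG ((error ∨ lock) → lock)): greatest fixpoint, start Z0 = {Check, Req}, keep only states in Sat with some successor in Z. Already a fixed point.
Sat(EG (AG ((error ∨ lock) → lock))) = {Check, Req}

{Check, Req}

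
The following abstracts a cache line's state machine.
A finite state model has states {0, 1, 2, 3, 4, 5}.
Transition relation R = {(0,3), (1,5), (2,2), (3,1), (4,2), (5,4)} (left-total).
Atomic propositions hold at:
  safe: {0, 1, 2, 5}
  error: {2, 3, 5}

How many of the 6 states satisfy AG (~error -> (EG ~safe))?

1

Sat(~error) = {0, 1, 4}
Sat(~safe) = {3, 4}
EG ~safe: greatest fixpoint, start Z0 = {3, 4}, keep only states in Sat with some successor in Z. Z1 = ∅; fixed.
Sat(EG ~safe) = ∅
Sat(~error -> (EG ~safe)) = {2, 3, 5}
AG (~error -> (EG ~safe)): greatest fixpoint, start Z0 = {2, 3, 5}, keep only states in Sat with every successor in Z. Z1 = {2}; fixed.
Sat(AG (~error -> (EG ~safe))) = {2}
|Sat(AG (~error -> (EG ~safe)))| = |{2}| = 1.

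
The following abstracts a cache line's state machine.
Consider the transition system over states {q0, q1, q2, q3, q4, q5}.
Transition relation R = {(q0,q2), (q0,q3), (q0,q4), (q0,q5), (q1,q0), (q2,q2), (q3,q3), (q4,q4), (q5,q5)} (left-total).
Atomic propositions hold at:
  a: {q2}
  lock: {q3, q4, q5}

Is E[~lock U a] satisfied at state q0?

Sat(~lock) = {q0, q1, q2}
E[~lock U a]: least fixpoint, start Z0 = Sat(a) = {q2}, add states in Sat(~lock) with some successor in Z. Z1 = {q0, q2}; Z2 = {q0, q1, q2}; fixed.
Sat(E[~lock U a]) = {q0, q1, q2}
q0 ∈ Sat(E[~lock U a]) = {q0, q1, q2}, so the formula holds at q0.

Yes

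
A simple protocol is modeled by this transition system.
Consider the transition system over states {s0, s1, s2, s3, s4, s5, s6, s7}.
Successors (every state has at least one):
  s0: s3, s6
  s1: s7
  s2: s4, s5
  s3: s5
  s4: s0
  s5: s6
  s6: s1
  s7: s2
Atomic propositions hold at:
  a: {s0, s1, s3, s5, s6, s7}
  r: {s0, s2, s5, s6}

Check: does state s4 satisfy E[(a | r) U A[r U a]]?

No

Sat(a | r) = {s0, s1, s2, s3, s5, s6, s7}
A[r U a]: least fixpoint, start Z0 = Sat(a) = {s0, s1, s3, s5, s6, s7}, add states in Sat(r) with every successor in Z. Already a fixed point.
Sat(A[r U a]) = {s0, s1, s3, s5, s6, s7}
E[(a | r) U A[r U a]]: least fixpoint, start Z0 = Sat(A[r U a]) = {s0, s1, s3, s5, s6, s7}, add states in Sat(a | r) with some successor in Z. Z1 = {s0, s1, s2, s3, s5, s6, s7}; fixed.
Sat(E[(a | r) U A[r U a]]) = {s0, s1, s2, s3, s5, s6, s7}
s4 ∉ Sat(E[(a | r) U A[r U a]]) = {s0, s1, s2, s3, s5, s6, s7}, so the formula does not hold at s4.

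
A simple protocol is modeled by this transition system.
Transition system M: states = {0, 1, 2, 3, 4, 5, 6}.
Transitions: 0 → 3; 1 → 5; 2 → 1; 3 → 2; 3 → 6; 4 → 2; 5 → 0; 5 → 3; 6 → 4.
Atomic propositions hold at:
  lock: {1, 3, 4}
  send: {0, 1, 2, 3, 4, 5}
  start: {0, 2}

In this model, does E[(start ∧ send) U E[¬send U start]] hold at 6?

Sat(start ∧ send) = {0, 2}
Sat(¬send) = {6}
E[¬send U start]: least fixpoint, start Z0 = Sat(start) = {0, 2}, add states in Sat(¬send) with some successor in Z. Already a fixed point.
Sat(E[¬send U start]) = {0, 2}
E[(start ∧ send) U E[¬send U start]]: least fixpoint, start Z0 = Sat(E[¬send U start]) = {0, 2}, add states in Sat(start ∧ send) with some successor in Z. Already a fixed point.
Sat(E[(start ∧ send) U E[¬send U start]]) = {0, 2}
6 ∉ Sat(E[(start ∧ send) U E[¬send U start]]) = {0, 2}, so the formula does not hold at 6.

No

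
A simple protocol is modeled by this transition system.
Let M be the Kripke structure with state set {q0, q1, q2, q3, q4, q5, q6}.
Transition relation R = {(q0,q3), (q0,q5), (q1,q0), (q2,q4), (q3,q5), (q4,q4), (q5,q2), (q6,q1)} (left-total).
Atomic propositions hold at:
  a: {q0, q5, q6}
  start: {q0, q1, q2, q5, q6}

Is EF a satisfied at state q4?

No

EF a: least fixpoint, start Z0 = {q0, q5, q6}, add states with some successor in Z. Z1 = {q0, q1, q3, q5, q6}; fixed.
Sat(EF a) = {q0, q1, q3, q5, q6}
q4 ∉ Sat(EF a) = {q0, q1, q3, q5, q6}, so the formula does not hold at q4.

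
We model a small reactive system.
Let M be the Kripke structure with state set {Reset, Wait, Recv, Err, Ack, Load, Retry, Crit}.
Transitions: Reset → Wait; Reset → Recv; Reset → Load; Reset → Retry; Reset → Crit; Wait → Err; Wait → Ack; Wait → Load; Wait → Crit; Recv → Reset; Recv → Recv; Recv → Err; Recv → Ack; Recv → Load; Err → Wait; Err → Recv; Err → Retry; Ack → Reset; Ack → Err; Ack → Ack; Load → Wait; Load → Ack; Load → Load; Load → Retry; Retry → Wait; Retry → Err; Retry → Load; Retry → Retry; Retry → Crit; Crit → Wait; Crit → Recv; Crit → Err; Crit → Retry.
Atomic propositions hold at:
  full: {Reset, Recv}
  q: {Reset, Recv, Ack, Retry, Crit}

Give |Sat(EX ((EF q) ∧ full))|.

5

EF q: least fixpoint, start Z0 = {Reset, Recv, Ack, Retry, Crit}, add states with some successor in Z. Z1 = {Reset, Wait, Recv, Err, Ack, Load, Retry, Crit}; fixed.
Sat(EF q) = {Reset, Wait, Recv, Err, Ack, Load, Retry, Crit}
Sat((EF q) ∧ full) = {Reset, Recv}
Sat(EX ((EF q) ∧ full)) = {s : some successor in {Reset, Recv}} = {Reset, Recv, Err, Ack, Crit}
|Sat(EX ((EF q) ∧ full))| = |{Reset, Recv, Err, Ack, Crit}| = 5.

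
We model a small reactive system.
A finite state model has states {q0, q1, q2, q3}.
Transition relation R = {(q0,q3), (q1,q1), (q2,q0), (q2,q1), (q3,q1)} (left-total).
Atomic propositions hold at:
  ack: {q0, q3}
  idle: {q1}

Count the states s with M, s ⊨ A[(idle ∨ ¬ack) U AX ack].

1

Sat(¬ack) = {q1, q2}
Sat(idle ∨ ¬ack) = {q1, q2}
Sat(AX ack) = {s : every successor in {q0, q3}} = {q0}
A[(idle ∨ ¬ack) U AX ack]: least fixpoint, start Z0 = Sat(AX ack) = {q0}, add states in Sat(idle ∨ ¬ack) with every successor in Z. Already a fixed point.
Sat(A[(idle ∨ ¬ack) U AX ack]) = {q0}
|Sat(A[(idle ∨ ¬ack) U AX ack])| = |{q0}| = 1.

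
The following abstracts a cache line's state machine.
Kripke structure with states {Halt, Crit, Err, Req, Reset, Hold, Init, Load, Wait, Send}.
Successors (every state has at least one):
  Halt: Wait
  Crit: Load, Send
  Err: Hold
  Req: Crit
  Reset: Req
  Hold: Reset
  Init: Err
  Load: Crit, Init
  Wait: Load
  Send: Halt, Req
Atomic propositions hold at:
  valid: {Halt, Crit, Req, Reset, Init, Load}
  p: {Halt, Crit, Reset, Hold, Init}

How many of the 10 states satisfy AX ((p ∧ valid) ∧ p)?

3

Sat(p ∧ valid) = {Halt, Crit, Reset, Init}
Sat((p ∧ valid) ∧ p) = {Halt, Crit, Reset, Init}
Sat(AX ((p ∧ valid) ∧ p)) = {s : every successor in {Halt, Crit, Reset, Init}} = {Req, Hold, Load}
|Sat(AX ((p ∧ valid) ∧ p))| = |{Req, Hold, Load}| = 3.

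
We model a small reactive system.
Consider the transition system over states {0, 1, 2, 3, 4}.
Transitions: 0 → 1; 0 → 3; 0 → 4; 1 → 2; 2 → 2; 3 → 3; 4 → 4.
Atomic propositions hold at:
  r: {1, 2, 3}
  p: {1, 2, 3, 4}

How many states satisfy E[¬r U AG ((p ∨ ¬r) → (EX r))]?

4

Sat(¬r) = {0, 4}
Sat(p ∨ ¬r) = {0, 1, 2, 3, 4}
Sat(EX r) = {s : some successor in {1, 2, 3}} = {0, 1, 2, 3}
Sat((p ∨ ¬r) → (EX r)) = {0, 1, 2, 3}
AG ((p ∨ ¬r) → (EX r)): greatest fixpoint, start Z0 = {0, 1, 2, 3}, keep only states in Sat with every successor in Z. Z1 = {1, 2, 3}; fixed.
Sat(AG ((p ∨ ¬r) → (EX r))) = {1, 2, 3}
E[¬r U AG ((p ∨ ¬r) → (EX r))]: least fixpoint, start Z0 = Sat(AG ((p ∨ ¬r) → (EX r))) = {1, 2, 3}, add states in Sat(¬r) with some successor in Z. Z1 = {0, 1, 2, 3}; fixed.
Sat(E[¬r U AG ((p ∨ ¬r) → (EX r))]) = {0, 1, 2, 3}
|Sat(E[¬r U AG ((p ∨ ¬r) → (EX r))])| = |{0, 1, 2, 3}| = 4.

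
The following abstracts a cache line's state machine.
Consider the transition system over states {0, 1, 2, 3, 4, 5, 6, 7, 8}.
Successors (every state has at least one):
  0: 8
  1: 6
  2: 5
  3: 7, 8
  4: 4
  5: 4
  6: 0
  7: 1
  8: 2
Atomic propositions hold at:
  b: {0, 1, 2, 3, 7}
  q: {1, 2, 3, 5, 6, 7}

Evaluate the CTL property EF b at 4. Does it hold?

EF b: least fixpoint, start Z0 = {0, 1, 2, 3, 7}, add states with some successor in Z. Z1 = {0, 1, 2, 3, 6, 7, 8}; fixed.
Sat(EF b) = {0, 1, 2, 3, 6, 7, 8}
4 ∉ Sat(EF b) = {0, 1, 2, 3, 6, 7, 8}, so the formula does not hold at 4.

No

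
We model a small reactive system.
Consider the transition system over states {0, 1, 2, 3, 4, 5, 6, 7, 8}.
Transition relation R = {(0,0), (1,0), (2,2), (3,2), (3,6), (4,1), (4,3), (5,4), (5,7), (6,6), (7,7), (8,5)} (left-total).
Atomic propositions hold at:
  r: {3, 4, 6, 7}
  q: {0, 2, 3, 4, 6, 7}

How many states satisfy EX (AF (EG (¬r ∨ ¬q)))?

Sat(¬r) = {0, 1, 2, 5, 8}
Sat(¬q) = {1, 5, 8}
Sat(¬r ∨ ¬q) = {0, 1, 2, 5, 8}
EG (¬r ∨ ¬q): greatest fixpoint, start Z0 = {0, 1, 2, 5, 8}, keep only states in Sat with some successor in Z. Z1 = {0, 1, 2, 8}; Z2 = {0, 1, 2}; fixed.
Sat(EG (¬r ∨ ¬q)) = {0, 1, 2}
AF (EG (¬r ∨ ¬q)): least fixpoint, start Z0 = {0, 1, 2}, add states with every successor in Z. Already a fixed point.
Sat(AF (EG (¬r ∨ ¬q))) = {0, 1, 2}
Sat(EX (AF (EG (¬r ∨ ¬q)))) = {s : some successor in {0, 1, 2}} = {0, 1, 2, 3, 4}
|Sat(EX (AF (EG (¬r ∨ ¬q))))| = |{0, 1, 2, 3, 4}| = 5.

5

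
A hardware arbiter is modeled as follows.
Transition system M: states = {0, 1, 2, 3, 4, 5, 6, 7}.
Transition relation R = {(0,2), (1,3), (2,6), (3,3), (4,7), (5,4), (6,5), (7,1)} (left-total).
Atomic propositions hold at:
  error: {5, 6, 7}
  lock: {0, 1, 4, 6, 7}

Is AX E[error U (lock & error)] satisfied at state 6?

No

Sat(lock & error) = {6, 7}
E[error U (lock & error)]: least fixpoint, start Z0 = Sat((lock & error)) = {6, 7}, add states in Sat(error) with some successor in Z. Already a fixed point.
Sat(E[error U (lock & error)]) = {6, 7}
Sat(AX E[error U (lock & error)]) = {s : every successor in {6, 7}} = {2, 4}
6 ∉ Sat(AX E[error U (lock & error)]) = {2, 4}, so the formula does not hold at 6.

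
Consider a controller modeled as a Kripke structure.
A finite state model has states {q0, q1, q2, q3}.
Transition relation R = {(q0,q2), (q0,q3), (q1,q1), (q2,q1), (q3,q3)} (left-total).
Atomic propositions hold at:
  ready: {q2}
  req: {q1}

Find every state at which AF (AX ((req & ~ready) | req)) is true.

Sat(~ready) = {q0, q1, q3}
Sat(req & ~ready) = {q1}
Sat((req & ~ready) | req) = {q1}
Sat(AX ((req & ~ready) | req)) = {s : every successor in {q1}} = {q1, q2}
AF (AX ((req & ~ready) | req)): least fixpoint, start Z0 = {q1, q2}, add states with every successor in Z. Already a fixed point.
Sat(AF (AX ((req & ~ready) | req))) = {q1, q2}

{q1, q2}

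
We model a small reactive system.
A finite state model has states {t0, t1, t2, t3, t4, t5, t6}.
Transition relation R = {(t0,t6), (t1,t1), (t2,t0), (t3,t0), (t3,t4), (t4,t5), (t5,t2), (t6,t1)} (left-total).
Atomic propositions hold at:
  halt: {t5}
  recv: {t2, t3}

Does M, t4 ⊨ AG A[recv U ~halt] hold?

No

Sat(~halt) = {t0, t1, t2, t3, t4, t6}
A[recv U ~halt]: least fixpoint, start Z0 = Sat(~halt) = {t0, t1, t2, t3, t4, t6}, add states in Sat(recv) with every successor in Z. Already a fixed point.
Sat(A[recv U ~halt]) = {t0, t1, t2, t3, t4, t6}
AG A[recv U ~halt]: greatest fixpoint, start Z0 = {t0, t1, t2, t3, t4, t6}, keep only states in Sat with every successor in Z. Z1 = {t0, t1, t2, t3, t6}; Z2 = {t0, t1, t2, t6}; fixed.
Sat(AG A[recv U ~halt]) = {t0, t1, t2, t6}
t4 ∉ Sat(AG A[recv U ~halt]) = {t0, t1, t2, t6}, so the formula does not hold at t4.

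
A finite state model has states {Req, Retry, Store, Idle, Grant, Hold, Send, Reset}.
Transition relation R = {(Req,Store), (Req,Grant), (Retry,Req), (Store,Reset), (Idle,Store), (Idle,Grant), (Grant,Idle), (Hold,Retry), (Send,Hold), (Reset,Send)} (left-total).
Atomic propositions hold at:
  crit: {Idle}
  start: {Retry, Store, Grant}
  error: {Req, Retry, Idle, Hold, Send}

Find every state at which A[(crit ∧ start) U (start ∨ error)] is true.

Sat(crit ∧ start) = ∅
Sat(start ∨ error) = {Req, Retry, Store, Idle, Grant, Hold, Send}
A[(crit ∧ start) U (start ∨ error)]: least fixpoint, start Z0 = Sat((start ∨ error)) = {Req, Retry, Store, Idle, Grant, Hold, Send}, add states in Sat(crit ∧ start) with every successor in Z. Already a fixed point.
Sat(A[(crit ∧ start) U (start ∨ error)]) = {Req, Retry, Store, Idle, Grant, Hold, Send}

{Req, Retry, Store, Idle, Grant, Hold, Send}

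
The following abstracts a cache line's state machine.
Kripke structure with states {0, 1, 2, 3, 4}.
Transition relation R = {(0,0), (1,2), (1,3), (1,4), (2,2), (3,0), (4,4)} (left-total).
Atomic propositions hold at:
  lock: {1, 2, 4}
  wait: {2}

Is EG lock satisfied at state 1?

EG lock: greatest fixpoint, start Z0 = {1, 2, 4}, keep only states in Sat with some successor in Z. Already a fixed point.
Sat(EG lock) = {1, 2, 4}
1 ∈ Sat(EG lock) = {1, 2, 4}, so the formula holds at 1.

Yes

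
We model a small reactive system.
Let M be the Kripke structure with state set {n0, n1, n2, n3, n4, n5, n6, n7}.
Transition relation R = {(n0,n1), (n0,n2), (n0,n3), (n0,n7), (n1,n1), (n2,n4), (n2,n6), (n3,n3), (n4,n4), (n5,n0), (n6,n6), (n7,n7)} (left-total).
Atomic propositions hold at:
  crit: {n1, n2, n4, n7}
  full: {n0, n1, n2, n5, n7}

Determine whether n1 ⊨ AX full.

Sat(AX full) = {s : every successor in {n0, n1, n2, n5, n7}} = {n1, n5, n7}
n1 ∈ Sat(AX full) = {n1, n5, n7}, so the formula holds at n1.

Yes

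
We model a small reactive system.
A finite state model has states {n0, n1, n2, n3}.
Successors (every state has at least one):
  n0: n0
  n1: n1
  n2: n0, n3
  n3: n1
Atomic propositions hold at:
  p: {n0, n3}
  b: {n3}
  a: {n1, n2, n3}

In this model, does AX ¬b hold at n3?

Sat(¬b) = {n0, n1, n2}
Sat(AX ¬b) = {s : every successor in {n0, n1, n2}} = {n0, n1, n3}
n3 ∈ Sat(AX ¬b) = {n0, n1, n3}, so the formula holds at n3.

Yes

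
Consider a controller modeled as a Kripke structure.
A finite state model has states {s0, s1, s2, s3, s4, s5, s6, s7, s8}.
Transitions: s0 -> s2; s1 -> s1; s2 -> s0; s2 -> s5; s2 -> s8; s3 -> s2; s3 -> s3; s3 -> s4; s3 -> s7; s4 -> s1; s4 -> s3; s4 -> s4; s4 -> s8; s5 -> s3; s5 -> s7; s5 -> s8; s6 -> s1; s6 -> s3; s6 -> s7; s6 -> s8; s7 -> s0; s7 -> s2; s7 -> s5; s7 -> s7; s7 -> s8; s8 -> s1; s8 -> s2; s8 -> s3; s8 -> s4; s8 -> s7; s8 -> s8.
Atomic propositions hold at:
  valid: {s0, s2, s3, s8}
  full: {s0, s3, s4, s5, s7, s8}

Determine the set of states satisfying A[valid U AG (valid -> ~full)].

{s1}

Sat(~full) = {s1, s2, s6}
Sat(valid -> ~full) = {s1, s2, s4, s5, s6, s7}
AG (valid -> ~full): greatest fixpoint, start Z0 = {s1, s2, s4, s5, s6, s7}, keep only states in Sat with every successor in Z. Z1 = {s1}; fixed.
Sat(AG (valid -> ~full)) = {s1}
A[valid U AG (valid -> ~full)]: least fixpoint, start Z0 = Sat(AG (valid -> ~full)) = {s1}, add states in Sat(valid) with every successor in Z. Already a fixed point.
Sat(A[valid U AG (valid -> ~full)]) = {s1}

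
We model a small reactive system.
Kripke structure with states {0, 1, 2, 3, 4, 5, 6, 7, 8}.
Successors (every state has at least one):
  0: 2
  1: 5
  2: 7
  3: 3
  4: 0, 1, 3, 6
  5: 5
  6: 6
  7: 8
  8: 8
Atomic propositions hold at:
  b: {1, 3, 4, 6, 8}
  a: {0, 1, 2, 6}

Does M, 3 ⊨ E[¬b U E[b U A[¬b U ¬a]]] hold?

Sat(¬b) = {0, 2, 5, 7}
Sat(¬a) = {3, 4, 5, 7, 8}
A[¬b U ¬a]: least fixpoint, start Z0 = Sat(¬a) = {3, 4, 5, 7, 8}, add states in Sat(¬b) with every successor in Z. Z1 = {2, 3, 4, 5, 7, 8}; Z2 = {0, 2, 3, 4, 5, 7, 8}; fixed.
Sat(A[¬b U ¬a]) = {0, 2, 3, 4, 5, 7, 8}
E[b U A[¬b U ¬a]]: least fixpoint, start Z0 = Sat(A[¬b U ¬a]) = {0, 2, 3, 4, 5, 7, 8}, add states in Sat(b) with some successor in Z. Z1 = {0, 1, 2, 3, 4, 5, 7, 8}; fixed.
Sat(E[b U A[¬b U ¬a]]) = {0, 1, 2, 3, 4, 5, 7, 8}
E[¬b U E[b U A[¬b U ¬a]]]: least fixpoint, start Z0 = Sat(E[b U A[¬b U ¬a]]) = {0, 1, 2, 3, 4, 5, 7, 8}, add states in Sat(¬b) with some successor in Z. Already a fixed point.
Sat(E[¬b U E[b U A[¬b U ¬a]]]) = {0, 1, 2, 3, 4, 5, 7, 8}
3 ∈ Sat(E[¬b U E[b U A[¬b U ¬a]]]) = {0, 1, 2, 3, 4, 5, 7, 8}, so the formula holds at 3.

Yes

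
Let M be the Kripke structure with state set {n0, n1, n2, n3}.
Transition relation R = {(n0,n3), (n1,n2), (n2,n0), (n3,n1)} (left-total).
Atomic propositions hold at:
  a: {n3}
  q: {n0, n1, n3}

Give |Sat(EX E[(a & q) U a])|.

1

Sat(a & q) = {n3}
E[(a & q) U a]: least fixpoint, start Z0 = Sat(a) = {n3}, add states in Sat(a & q) with some successor in Z. Already a fixed point.
Sat(E[(a & q) U a]) = {n3}
Sat(EX E[(a & q) U a]) = {s : some successor in {n3}} = {n0}
|Sat(EX E[(a & q) U a])| = |{n0}| = 1.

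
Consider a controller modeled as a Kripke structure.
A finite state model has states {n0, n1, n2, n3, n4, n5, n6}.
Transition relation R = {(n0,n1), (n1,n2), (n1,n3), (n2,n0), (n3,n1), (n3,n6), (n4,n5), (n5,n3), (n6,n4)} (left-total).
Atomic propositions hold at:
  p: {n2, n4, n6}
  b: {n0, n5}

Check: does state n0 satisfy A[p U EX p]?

No

Sat(EX p) = {s : some successor in {n2, n4, n6}} = {n1, n3, n6}
A[p U EX p]: least fixpoint, start Z0 = Sat(EX p) = {n1, n3, n6}, add states in Sat(p) with every successor in Z. Already a fixed point.
Sat(A[p U EX p]) = {n1, n3, n6}
n0 ∉ Sat(A[p U EX p]) = {n1, n3, n6}, so the formula does not hold at n0.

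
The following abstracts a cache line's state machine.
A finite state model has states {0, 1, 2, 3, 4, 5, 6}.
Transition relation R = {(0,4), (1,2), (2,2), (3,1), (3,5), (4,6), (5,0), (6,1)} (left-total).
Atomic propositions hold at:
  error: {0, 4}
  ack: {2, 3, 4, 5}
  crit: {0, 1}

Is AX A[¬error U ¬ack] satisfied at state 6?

Sat(¬error) = {1, 2, 3, 5, 6}
Sat(¬ack) = {0, 1, 6}
A[¬error U ¬ack]: least fixpoint, start Z0 = Sat(¬ack) = {0, 1, 6}, add states in Sat(¬error) with every successor in Z. Z1 = {0, 1, 5, 6}; Z2 = {0, 1, 3, 5, 6}; fixed.
Sat(A[¬error U ¬ack]) = {0, 1, 3, 5, 6}
Sat(AX A[¬error U ¬ack]) = {s : every successor in {0, 1, 3, 5, 6}} = {3, 4, 5, 6}
6 ∈ Sat(AX A[¬error U ¬ack]) = {3, 4, 5, 6}, so the formula holds at 6.

Yes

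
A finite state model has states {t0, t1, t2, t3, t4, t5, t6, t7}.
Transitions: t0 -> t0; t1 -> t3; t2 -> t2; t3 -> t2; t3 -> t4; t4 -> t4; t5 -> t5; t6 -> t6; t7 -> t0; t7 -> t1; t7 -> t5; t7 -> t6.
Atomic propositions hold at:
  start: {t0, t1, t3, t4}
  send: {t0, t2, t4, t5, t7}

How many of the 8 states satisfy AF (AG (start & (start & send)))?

2

Sat(start & send) = {t0, t4}
Sat(start & (start & send)) = {t0, t4}
AG (start & (start & send)): greatest fixpoint, start Z0 = {t0, t4}, keep only states in Sat with every successor in Z. Already a fixed point.
Sat(AG (start & (start & send))) = {t0, t4}
AF (AG (start & (start & send))): least fixpoint, start Z0 = {t0, t4}, add states with every successor in Z. Already a fixed point.
Sat(AF (AG (start & (start & send)))) = {t0, t4}
|Sat(AF (AG (start & (start & send))))| = |{t0, t4}| = 2.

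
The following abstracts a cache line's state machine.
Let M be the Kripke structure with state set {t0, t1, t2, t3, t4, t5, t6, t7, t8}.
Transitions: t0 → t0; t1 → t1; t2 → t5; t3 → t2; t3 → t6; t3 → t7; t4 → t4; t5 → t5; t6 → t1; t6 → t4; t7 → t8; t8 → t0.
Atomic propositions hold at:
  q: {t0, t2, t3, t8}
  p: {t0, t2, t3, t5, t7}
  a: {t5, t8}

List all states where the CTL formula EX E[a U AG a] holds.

{t2, t5}

AG a: greatest fixpoint, start Z0 = {t5, t8}, keep only states in Sat with every successor in Z. Z1 = {t5}; fixed.
Sat(AG a) = {t5}
E[a U AG a]: least fixpoint, start Z0 = Sat(AG a) = {t5}, add states in Sat(a) with some successor in Z. Already a fixed point.
Sat(E[a U AG a]) = {t5}
Sat(EX E[a U AG a]) = {s : some successor in {t5}} = {t2, t5}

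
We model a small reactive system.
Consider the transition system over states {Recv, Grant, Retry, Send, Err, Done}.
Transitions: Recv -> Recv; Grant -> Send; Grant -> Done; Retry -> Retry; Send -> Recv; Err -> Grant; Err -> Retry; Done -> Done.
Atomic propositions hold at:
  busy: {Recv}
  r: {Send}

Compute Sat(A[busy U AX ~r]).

Sat(~r) = {Recv, Grant, Retry, Err, Done}
Sat(AX ~r) = {s : every successor in {Recv, Grant, Retry, Err, Done}} = {Recv, Retry, Send, Err, Done}
A[busy U AX ~r]: least fixpoint, start Z0 = Sat(AX ~r) = {Recv, Retry, Send, Err, Done}, add states in Sat(busy) with every successor in Z. Already a fixed point.
Sat(A[busy U AX ~r]) = {Recv, Retry, Send, Err, Done}

{Recv, Retry, Send, Err, Done}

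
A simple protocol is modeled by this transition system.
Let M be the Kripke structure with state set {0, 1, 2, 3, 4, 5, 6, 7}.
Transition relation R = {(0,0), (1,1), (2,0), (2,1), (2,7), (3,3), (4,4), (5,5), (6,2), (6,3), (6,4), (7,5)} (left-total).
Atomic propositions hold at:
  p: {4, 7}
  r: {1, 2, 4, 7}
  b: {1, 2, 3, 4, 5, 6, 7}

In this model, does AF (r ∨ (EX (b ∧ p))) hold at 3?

Sat(b ∧ p) = {4, 7}
Sat(EX (b ∧ p)) = {s : some successor in {4, 7}} = {2, 4, 6}
Sat(r ∨ (EX (b ∧ p))) = {1, 2, 4, 6, 7}
AF (r ∨ (EX (b ∧ p))): least fixpoint, start Z0 = {1, 2, 4, 6, 7}, add states with every successor in Z. Already a fixed point.
Sat(AF (r ∨ (EX (b ∧ p)))) = {1, 2, 4, 6, 7}
3 ∉ Sat(AF (r ∨ (EX (b ∧ p)))) = {1, 2, 4, 6, 7}, so the formula does not hold at 3.

No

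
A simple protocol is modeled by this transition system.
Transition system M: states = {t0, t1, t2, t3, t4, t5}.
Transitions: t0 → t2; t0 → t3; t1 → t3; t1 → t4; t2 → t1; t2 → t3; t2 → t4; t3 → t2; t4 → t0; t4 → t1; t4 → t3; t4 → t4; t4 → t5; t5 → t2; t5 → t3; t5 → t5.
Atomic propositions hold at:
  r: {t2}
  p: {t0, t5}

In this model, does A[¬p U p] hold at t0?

Sat(¬p) = {t1, t2, t3, t4}
A[¬p U p]: least fixpoint, start Z0 = Sat(p) = {t0, t5}, add states in Sat(¬p) with every successor in Z. Already a fixed point.
Sat(A[¬p U p]) = {t0, t5}
t0 ∈ Sat(A[¬p U p]) = {t0, t5}, so the formula holds at t0.

Yes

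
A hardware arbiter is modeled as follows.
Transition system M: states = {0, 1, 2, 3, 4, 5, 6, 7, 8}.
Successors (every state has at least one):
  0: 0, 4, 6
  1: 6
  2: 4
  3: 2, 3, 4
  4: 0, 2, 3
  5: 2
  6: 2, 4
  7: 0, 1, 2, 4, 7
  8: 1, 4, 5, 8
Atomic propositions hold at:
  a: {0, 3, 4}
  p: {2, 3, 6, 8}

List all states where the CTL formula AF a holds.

{0, 1, 2, 3, 4, 5, 6}

AF a: least fixpoint, start Z0 = {0, 3, 4}, add states with every successor in Z. Z1 = {0, 2, 3, 4}; Z2 = {0, 2, 3, 4, 5, 6}; Z3 = {0, 1, 2, 3, 4, 5, 6}; fixed.
Sat(AF a) = {0, 1, 2, 3, 4, 5, 6}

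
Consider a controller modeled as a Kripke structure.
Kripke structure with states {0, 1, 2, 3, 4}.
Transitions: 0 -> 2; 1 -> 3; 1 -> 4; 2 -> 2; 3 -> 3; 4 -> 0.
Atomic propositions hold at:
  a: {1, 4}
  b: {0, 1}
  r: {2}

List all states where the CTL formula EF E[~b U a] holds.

{1, 4}

Sat(~b) = {2, 3, 4}
E[~b U a]: least fixpoint, start Z0 = Sat(a) = {1, 4}, add states in Sat(~b) with some successor in Z. Already a fixed point.
Sat(E[~b U a]) = {1, 4}
EF E[~b U a]: least fixpoint, start Z0 = {1, 4}, add states with some successor in Z. Already a fixed point.
Sat(EF E[~b U a]) = {1, 4}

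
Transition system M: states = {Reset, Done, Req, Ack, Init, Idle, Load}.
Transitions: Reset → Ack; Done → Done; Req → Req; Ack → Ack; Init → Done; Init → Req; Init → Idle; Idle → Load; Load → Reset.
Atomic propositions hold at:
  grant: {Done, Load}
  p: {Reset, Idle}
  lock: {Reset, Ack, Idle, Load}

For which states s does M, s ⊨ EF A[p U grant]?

A[p U grant]: least fixpoint, start Z0 = Sat(grant) = {Done, Load}, add states in Sat(p) with every successor in Z. Z1 = {Done, Idle, Load}; fixed.
Sat(A[p U grant]) = {Done, Idle, Load}
EF A[p U grant]: least fixpoint, start Z0 = {Done, Idle, Load}, add states with some successor in Z. Z1 = {Done, Init, Idle, Load}; fixed.
Sat(EF A[p U grant]) = {Done, Init, Idle, Load}

{Done, Init, Idle, Load}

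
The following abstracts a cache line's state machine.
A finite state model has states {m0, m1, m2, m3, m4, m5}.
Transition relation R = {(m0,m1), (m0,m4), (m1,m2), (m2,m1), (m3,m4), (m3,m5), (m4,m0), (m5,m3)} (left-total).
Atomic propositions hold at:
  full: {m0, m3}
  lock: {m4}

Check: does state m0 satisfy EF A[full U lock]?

Yes

A[full U lock]: least fixpoint, start Z0 = Sat(lock) = {m4}, add states in Sat(full) with every successor in Z. Already a fixed point.
Sat(A[full U lock]) = {m4}
EF A[full U lock]: least fixpoint, start Z0 = {m4}, add states with some successor in Z. Z1 = {m0, m3, m4}; Z2 = {m0, m3, m4, m5}; fixed.
Sat(EF A[full U lock]) = {m0, m3, m4, m5}
m0 ∈ Sat(EF A[full U lock]) = {m0, m3, m4, m5}, so the formula holds at m0.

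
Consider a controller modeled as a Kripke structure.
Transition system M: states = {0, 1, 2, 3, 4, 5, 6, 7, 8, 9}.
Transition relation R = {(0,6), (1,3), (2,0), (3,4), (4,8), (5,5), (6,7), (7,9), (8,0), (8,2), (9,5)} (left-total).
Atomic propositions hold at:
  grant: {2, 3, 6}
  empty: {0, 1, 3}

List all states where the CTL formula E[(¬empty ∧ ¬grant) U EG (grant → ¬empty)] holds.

Sat(¬empty) = {2, 4, 5, 6, 7, 8, 9}
Sat(¬grant) = {0, 1, 4, 5, 7, 8, 9}
Sat(¬empty ∧ ¬grant) = {4, 5, 7, 8, 9}
Sat(grant → ¬empty) = {0, 1, 2, 4, 5, 6, 7, 8, 9}
EG (grant → ¬empty): greatest fixpoint, start Z0 = {0, 1, 2, 4, 5, 6, 7, 8, 9}, keep only states in Sat with some successor in Z. Z1 = {0, 2, 4, 5, 6, 7, 8, 9}; fixed.
Sat(EG (grant → ¬empty)) = {0, 2, 4, 5, 6, 7, 8, 9}
E[(¬empty ∧ ¬grant) U EG (grant → ¬empty)]: least fixpoint, start Z0 = Sat(EG (grant → ¬empty)) = {0, 2, 4, 5, 6, 7, 8, 9}, add states in Sat(¬empty ∧ ¬grant) with some successor in Z. Already a fixed point.
Sat(E[(¬empty ∧ ¬grant) U EG (grant → ¬empty)]) = {0, 2, 4, 5, 6, 7, 8, 9}

{0, 2, 4, 5, 6, 7, 8, 9}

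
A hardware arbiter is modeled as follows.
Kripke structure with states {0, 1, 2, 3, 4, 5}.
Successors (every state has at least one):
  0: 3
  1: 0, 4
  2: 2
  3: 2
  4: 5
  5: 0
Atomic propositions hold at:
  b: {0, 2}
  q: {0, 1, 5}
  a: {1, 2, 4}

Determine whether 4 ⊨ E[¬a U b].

No

Sat(¬a) = {0, 3, 5}
E[¬a U b]: least fixpoint, start Z0 = Sat(b) = {0, 2}, add states in Sat(¬a) with some successor in Z. Z1 = {0, 2, 3, 5}; fixed.
Sat(E[¬a U b]) = {0, 2, 3, 5}
4 ∉ Sat(E[¬a U b]) = {0, 2, 3, 5}, so the formula does not hold at 4.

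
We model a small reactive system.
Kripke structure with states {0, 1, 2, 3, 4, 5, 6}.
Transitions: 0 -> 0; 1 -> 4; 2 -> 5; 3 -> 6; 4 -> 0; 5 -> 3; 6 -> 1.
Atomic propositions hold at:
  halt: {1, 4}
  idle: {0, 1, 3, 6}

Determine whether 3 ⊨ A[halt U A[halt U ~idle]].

Sat(~idle) = {2, 4, 5}
A[halt U ~idle]: least fixpoint, start Z0 = Sat(~idle) = {2, 4, 5}, add states in Sat(halt) with every successor in Z. Z1 = {1, 2, 4, 5}; fixed.
Sat(A[halt U ~idle]) = {1, 2, 4, 5}
A[halt U A[halt U ~idle]]: least fixpoint, start Z0 = Sat(A[halt U ~idle]) = {1, 2, 4, 5}, add states in Sat(halt) with every successor in Z. Already a fixed point.
Sat(A[halt U A[halt U ~idle]]) = {1, 2, 4, 5}
3 ∉ Sat(A[halt U A[halt U ~idle]]) = {1, 2, 4, 5}, so the formula does not hold at 3.

No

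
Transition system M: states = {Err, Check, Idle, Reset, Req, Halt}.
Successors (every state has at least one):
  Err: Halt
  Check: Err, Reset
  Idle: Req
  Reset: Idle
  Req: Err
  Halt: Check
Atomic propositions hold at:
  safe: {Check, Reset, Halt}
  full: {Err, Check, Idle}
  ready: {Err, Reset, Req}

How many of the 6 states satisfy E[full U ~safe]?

4

Sat(~safe) = {Err, Idle, Req}
E[full U ~safe]: least fixpoint, start Z0 = Sat(~safe) = {Err, Idle, Req}, add states in Sat(full) with some successor in Z. Z1 = {Err, Check, Idle, Req}; fixed.
Sat(E[full U ~safe]) = {Err, Check, Idle, Req}
|Sat(E[full U ~safe])| = |{Err, Check, Idle, Req}| = 4.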